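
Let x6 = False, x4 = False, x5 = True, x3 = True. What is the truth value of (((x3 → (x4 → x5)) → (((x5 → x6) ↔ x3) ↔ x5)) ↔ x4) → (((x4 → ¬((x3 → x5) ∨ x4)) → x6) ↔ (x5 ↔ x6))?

Substituting x6=False, x4=False, x5=True, x3=True:
x4 → x5 = False → True = True
x3 → (x4 → x5) = True → True = True
x5 → x6 = True → False = False
(x5 → x6) ↔ x3 = False ↔ True = False
((x5 → x6) ↔ x3) ↔ x5 = False ↔ True = False
(x3 → (x4 → x5)) → (((x5 → x6) ↔ x3) ↔ x5) = True → False = False
((x3 → (x4 → x5)) → (((x5 → x6) ↔ x3) ↔ x5)) ↔ x4 = False ↔ False = True
x3 → x5 = True → True = True
(x3 → x5) ∨ x4 = True ∨ False = True
¬((x3 → x5) ∨ x4) = ¬True = False
x4 → ¬((x3 → x5) ∨ x4) = False → False = True
(x4 → ¬((x3 → x5) ∨ x4)) → x6 = True → False = False
x5 ↔ x6 = True ↔ False = False
((x4 → ¬((x3 → x5) ∨ x4)) → x6) ↔ (x5 ↔ x6) = False ↔ False = True
(((x3 → (x4 → x5)) → (((x5 → x6) ↔ x3) ↔ x5)) ↔ x4) → (((x4 → ¬((x3 → x5) ∨ x4)) → x6) ↔ (x5 ↔ x6)) = True → True = True

True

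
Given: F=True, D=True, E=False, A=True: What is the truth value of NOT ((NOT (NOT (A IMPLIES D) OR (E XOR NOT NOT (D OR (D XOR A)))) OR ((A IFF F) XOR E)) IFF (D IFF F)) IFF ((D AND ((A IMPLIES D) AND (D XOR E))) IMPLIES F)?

A IMPLIES D = True IMPLIES True = True
NOT (A IMPLIES D) = NOT True = False
D XOR A = True XOR True = False
D OR (D XOR A) = True OR False = True
NOT (D OR (D XOR A)) = NOT True = False
NOT NOT (D OR (D XOR A)) = NOT False = True
E XOR NOT NOT (D OR (D XOR A)) = False XOR True = True
NOT (A IMPLIES D) OR (E XOR NOT NOT (D OR (D XOR A))) = False OR True = True
NOT (NOT (A IMPLIES D) OR (E XOR NOT NOT (D OR (D XOR A)))) = NOT True = False
A IFF F = True IFF True = True
(A IFF F) XOR E = True XOR False = True
NOT (NOT (A IMPLIES D) OR (E XOR NOT NOT (D OR (D XOR A)))) OR ((A IFF F) XOR E) = False OR True = True
D IFF F = True IFF True = True
(NOT (NOT (A IMPLIES D) OR (E XOR NOT NOT (D OR (D XOR A)))) OR ((A IFF F) XOR E)) IFF (D IFF F) = True IFF True = True
NOT ((NOT (NOT (A IMPLIES D) OR (E XOR NOT NOT (D OR (D XOR A)))) OR ((A IFF F) XOR E)) IFF (D IFF F)) = NOT True = False
A IMPLIES D = True IMPLIES True = True
D XOR E = True XOR False = True
(A IMPLIES D) AND (D XOR E) = True AND True = True
D AND ((A IMPLIES D) AND (D XOR E)) = True AND True = True
(D AND ((A IMPLIES D) AND (D XOR E))) IMPLIES F = True IMPLIES True = True
NOT ((NOT (NOT (A IMPLIES D) OR (E XOR NOT NOT (D OR (D XOR A)))) OR ((A IFF F) XOR E)) IFF (D IFF F)) IFF ((D AND ((A IMPLIES D) AND (D XOR E))) IMPLIES F) = False IFF True = False

False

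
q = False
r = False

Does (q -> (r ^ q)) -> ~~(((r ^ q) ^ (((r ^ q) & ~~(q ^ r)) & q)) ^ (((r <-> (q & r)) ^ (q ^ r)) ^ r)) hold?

True

r ^ q = False ^ False = False
q -> (r ^ q) = False -> False = True
r ^ q = False ^ False = False
r ^ q = False ^ False = False
q ^ r = False ^ False = False
~(q ^ r) = ~False = True
~~(q ^ r) = ~True = False
(r ^ q) & ~~(q ^ r) = False & False = False
((r ^ q) & ~~(q ^ r)) & q = False & False = False
(r ^ q) ^ (((r ^ q) & ~~(q ^ r)) & q) = False ^ False = False
q & r = False & False = False
r <-> (q & r) = False <-> False = True
q ^ r = False ^ False = False
(r <-> (q & r)) ^ (q ^ r) = True ^ False = True
((r <-> (q & r)) ^ (q ^ r)) ^ r = True ^ False = True
((r ^ q) ^ (((r ^ q) & ~~(q ^ r)) & q)) ^ (((r <-> (q & r)) ^ (q ^ r)) ^ r) = False ^ True = True
~(((r ^ q) ^ (((r ^ q) & ~~(q ^ r)) & q)) ^ (((r <-> (q & r)) ^ (q ^ r)) ^ r)) = ~True = False
~~(((r ^ q) ^ (((r ^ q) & ~~(q ^ r)) & q)) ^ (((r <-> (q & r)) ^ (q ^ r)) ^ r)) = ~False = True
(q -> (r ^ q)) -> ~~(((r ^ q) ^ (((r ^ q) & ~~(q ^ r)) & q)) ^ (((r <-> (q & r)) ^ (q ^ r)) ^ r)) = True -> True = True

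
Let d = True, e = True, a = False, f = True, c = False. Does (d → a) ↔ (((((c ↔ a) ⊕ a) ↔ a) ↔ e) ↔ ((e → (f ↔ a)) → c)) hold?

True

d → a = True → False = False
c ↔ a = False ↔ False = True
(c ↔ a) ⊕ a = True ⊕ False = True
((c ↔ a) ⊕ a) ↔ a = True ↔ False = False
(((c ↔ a) ⊕ a) ↔ a) ↔ e = False ↔ True = False
f ↔ a = True ↔ False = False
e → (f ↔ a) = True → False = False
(e → (f ↔ a)) → c = False → False = True
((((c ↔ a) ⊕ a) ↔ a) ↔ e) ↔ ((e → (f ↔ a)) → c) = False ↔ True = False
(d → a) ↔ (((((c ↔ a) ⊕ a) ↔ a) ↔ e) ↔ ((e → (f ↔ a)) → c)) = False ↔ False = True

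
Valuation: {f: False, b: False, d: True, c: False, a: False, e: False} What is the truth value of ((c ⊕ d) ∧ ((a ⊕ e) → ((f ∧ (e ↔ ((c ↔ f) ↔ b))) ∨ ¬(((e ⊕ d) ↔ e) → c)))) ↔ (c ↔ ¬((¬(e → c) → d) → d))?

True

c ⊕ d = False ⊕ True = True
a ⊕ e = False ⊕ False = False
c ↔ f = False ↔ False = True
(c ↔ f) ↔ b = True ↔ False = False
e ↔ ((c ↔ f) ↔ b) = False ↔ False = True
f ∧ (e ↔ ((c ↔ f) ↔ b)) = False ∧ True = False
e ⊕ d = False ⊕ True = True
(e ⊕ d) ↔ e = True ↔ False = False
((e ⊕ d) ↔ e) → c = False → False = True
¬(((e ⊕ d) ↔ e) → c) = ¬True = False
(f ∧ (e ↔ ((c ↔ f) ↔ b))) ∨ ¬(((e ⊕ d) ↔ e) → c) = False ∨ False = False
(a ⊕ e) → ((f ∧ (e ↔ ((c ↔ f) ↔ b))) ∨ ¬(((e ⊕ d) ↔ e) → c)) = False → False = True
(c ⊕ d) ∧ ((a ⊕ e) → ((f ∧ (e ↔ ((c ↔ f) ↔ b))) ∨ ¬(((e ⊕ d) ↔ e) → c))) = True ∧ True = True
e → c = False → False = True
¬(e → c) = ¬True = False
¬(e → c) → d = False → True = True
(¬(e → c) → d) → d = True → True = True
¬((¬(e → c) → d) → d) = ¬True = False
c ↔ ¬((¬(e → c) → d) → d) = False ↔ False = True
((c ⊕ d) ∧ ((a ⊕ e) → ((f ∧ (e ↔ ((c ↔ f) ↔ b))) ∨ ¬(((e ⊕ d) ↔ e) → c)))) ↔ (c ↔ ¬((¬(e → c) → d) → d)) = True ↔ True = True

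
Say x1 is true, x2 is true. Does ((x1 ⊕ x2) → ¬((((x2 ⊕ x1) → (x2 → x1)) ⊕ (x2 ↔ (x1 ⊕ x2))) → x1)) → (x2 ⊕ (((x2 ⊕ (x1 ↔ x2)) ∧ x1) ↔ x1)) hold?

Substituting x1=True, x2=True:
x1 ⊕ x2 = True ⊕ True = False
x2 ⊕ x1 = True ⊕ True = False
x2 → x1 = True → True = True
(x2 ⊕ x1) → (x2 → x1) = False → True = True
x1 ⊕ x2 = True ⊕ True = False
x2 ↔ (x1 ⊕ x2) = True ↔ False = False
((x2 ⊕ x1) → (x2 → x1)) ⊕ (x2 ↔ (x1 ⊕ x2)) = True ⊕ False = True
(((x2 ⊕ x1) → (x2 → x1)) ⊕ (x2 ↔ (x1 ⊕ x2))) → x1 = True → True = True
¬((((x2 ⊕ x1) → (x2 → x1)) ⊕ (x2 ↔ (x1 ⊕ x2))) → x1) = ¬True = False
(x1 ⊕ x2) → ¬((((x2 ⊕ x1) → (x2 → x1)) ⊕ (x2 ↔ (x1 ⊕ x2))) → x1) = False → False = True
x1 ↔ x2 = True ↔ True = True
x2 ⊕ (x1 ↔ x2) = True ⊕ True = False
(x2 ⊕ (x1 ↔ x2)) ∧ x1 = False ∧ True = False
((x2 ⊕ (x1 ↔ x2)) ∧ x1) ↔ x1 = False ↔ True = False
x2 ⊕ (((x2 ⊕ (x1 ↔ x2)) ∧ x1) ↔ x1) = True ⊕ False = True
((x1 ⊕ x2) → ¬((((x2 ⊕ x1) → (x2 → x1)) ⊕ (x2 ↔ (x1 ⊕ x2))) → x1)) → (x2 ⊕ (((x2 ⊕ (x1 ↔ x2)) ∧ x1) ↔ x1)) = True → True = True

True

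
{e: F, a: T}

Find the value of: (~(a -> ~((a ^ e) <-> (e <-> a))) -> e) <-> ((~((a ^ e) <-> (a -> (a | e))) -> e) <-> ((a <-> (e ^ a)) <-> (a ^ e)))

T

a ^ e = T ^ F = T
e <-> a = F <-> T = F
(a ^ e) <-> (e <-> a) = T <-> F = F
~((a ^ e) <-> (e <-> a)) = ~F = T
a -> ~((a ^ e) <-> (e <-> a)) = T -> T = T
~(a -> ~((a ^ e) <-> (e <-> a))) = ~T = F
~(a -> ~((a ^ e) <-> (e <-> a))) -> e = F -> F = T
a ^ e = T ^ F = T
a | e = T | F = T
a -> (a | e) = T -> T = T
(a ^ e) <-> (a -> (a | e)) = T <-> T = T
~((a ^ e) <-> (a -> (a | e))) = ~T = F
~((a ^ e) <-> (a -> (a | e))) -> e = F -> F = T
e ^ a = F ^ T = T
a <-> (e ^ a) = T <-> T = T
a ^ e = T ^ F = T
(a <-> (e ^ a)) <-> (a ^ e) = T <-> T = T
(~((a ^ e) <-> (a -> (a | e))) -> e) <-> ((a <-> (e ^ a)) <-> (a ^ e)) = T <-> T = T
(~(a -> ~((a ^ e) <-> (e <-> a))) -> e) <-> ((~((a ^ e) <-> (a -> (a | e))) -> e) <-> ((a <-> (e ^ a)) <-> (a ^ e))) = T <-> T = T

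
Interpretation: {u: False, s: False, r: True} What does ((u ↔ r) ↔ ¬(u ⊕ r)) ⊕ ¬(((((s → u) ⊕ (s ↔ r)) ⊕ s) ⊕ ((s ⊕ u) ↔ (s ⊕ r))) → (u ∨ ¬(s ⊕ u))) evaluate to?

True

u ↔ r = False ↔ True = False
u ⊕ r = False ⊕ True = True
¬(u ⊕ r) = ¬True = False
(u ↔ r) ↔ ¬(u ⊕ r) = False ↔ False = True
s → u = False → False = True
s ↔ r = False ↔ True = False
(s → u) ⊕ (s ↔ r) = True ⊕ False = True
((s → u) ⊕ (s ↔ r)) ⊕ s = True ⊕ False = True
s ⊕ u = False ⊕ False = False
s ⊕ r = False ⊕ True = True
(s ⊕ u) ↔ (s ⊕ r) = False ↔ True = False
(((s → u) ⊕ (s ↔ r)) ⊕ s) ⊕ ((s ⊕ u) ↔ (s ⊕ r)) = True ⊕ False = True
s ⊕ u = False ⊕ False = False
¬(s ⊕ u) = ¬False = True
u ∨ ¬(s ⊕ u) = False ∨ True = True
((((s → u) ⊕ (s ↔ r)) ⊕ s) ⊕ ((s ⊕ u) ↔ (s ⊕ r))) → (u ∨ ¬(s ⊕ u)) = True → True = True
¬(((((s → u) ⊕ (s ↔ r)) ⊕ s) ⊕ ((s ⊕ u) ↔ (s ⊕ r))) → (u ∨ ¬(s ⊕ u))) = ¬True = False
((u ↔ r) ↔ ¬(u ⊕ r)) ⊕ ¬(((((s → u) ⊕ (s ↔ r)) ⊕ s) ⊕ ((s ⊕ u) ↔ (s ⊕ r))) → (u ∨ ¬(s ⊕ u))) = True ⊕ False = True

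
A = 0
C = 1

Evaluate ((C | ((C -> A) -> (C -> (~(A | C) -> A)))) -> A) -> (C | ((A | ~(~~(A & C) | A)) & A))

1

Substituting A=0, C=1:
C -> A = 1 -> 0 = 0
A | C = 0 | 1 = 1
~(A | C) = ~1 = 0
~(A | C) -> A = 0 -> 0 = 1
C -> (~(A | C) -> A) = 1 -> 1 = 1
(C -> A) -> (C -> (~(A | C) -> A)) = 0 -> 1 = 1
C | ((C -> A) -> (C -> (~(A | C) -> A))) = 1 | 1 = 1
(C | ((C -> A) -> (C -> (~(A | C) -> A)))) -> A = 1 -> 0 = 0
A & C = 0 & 1 = 0
~(A & C) = ~0 = 1
~~(A & C) = ~1 = 0
~~(A & C) | A = 0 | 0 = 0
~(~~(A & C) | A) = ~0 = 1
A | ~(~~(A & C) | A) = 0 | 1 = 1
(A | ~(~~(A & C) | A)) & A = 1 & 0 = 0
C | ((A | ~(~~(A & C) | A)) & A) = 1 | 0 = 1
((C | ((C -> A) -> (C -> (~(A | C) -> A)))) -> A) -> (C | ((A | ~(~~(A & C) | A)) & A)) = 0 -> 1 = 1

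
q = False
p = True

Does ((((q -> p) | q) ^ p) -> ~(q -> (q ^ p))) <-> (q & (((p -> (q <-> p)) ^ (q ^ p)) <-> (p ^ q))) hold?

False

q -> p = False -> True = True
(q -> p) | q = True | False = True
((q -> p) | q) ^ p = True ^ True = False
q ^ p = False ^ True = True
q -> (q ^ p) = False -> True = True
~(q -> (q ^ p)) = ~True = False
(((q -> p) | q) ^ p) -> ~(q -> (q ^ p)) = False -> False = True
q <-> p = False <-> True = False
p -> (q <-> p) = True -> False = False
q ^ p = False ^ True = True
(p -> (q <-> p)) ^ (q ^ p) = False ^ True = True
p ^ q = True ^ False = True
((p -> (q <-> p)) ^ (q ^ p)) <-> (p ^ q) = True <-> True = True
q & (((p -> (q <-> p)) ^ (q ^ p)) <-> (p ^ q)) = False & True = False
((((q -> p) | q) ^ p) -> ~(q -> (q ^ p))) <-> (q & (((p -> (q <-> p)) ^ (q ^ p)) <-> (p ^ q))) = True <-> False = False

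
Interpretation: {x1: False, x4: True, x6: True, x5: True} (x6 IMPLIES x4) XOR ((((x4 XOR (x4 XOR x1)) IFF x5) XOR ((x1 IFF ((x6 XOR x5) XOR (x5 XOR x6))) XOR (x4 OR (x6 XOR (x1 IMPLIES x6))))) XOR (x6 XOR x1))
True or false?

False

x6 IMPLIES x4 = True IMPLIES True = True
x4 XOR x1 = True XOR False = True
x4 XOR (x4 XOR x1) = True XOR True = False
(x4 XOR (x4 XOR x1)) IFF x5 = False IFF True = False
x6 XOR x5 = True XOR True = False
x5 XOR x6 = True XOR True = False
(x6 XOR x5) XOR (x5 XOR x6) = False XOR False = False
x1 IFF ((x6 XOR x5) XOR (x5 XOR x6)) = False IFF False = True
x1 IMPLIES x6 = False IMPLIES True = True
x6 XOR (x1 IMPLIES x6) = True XOR True = False
x4 OR (x6 XOR (x1 IMPLIES x6)) = True OR False = True
(x1 IFF ((x6 XOR x5) XOR (x5 XOR x6))) XOR (x4 OR (x6 XOR (x1 IMPLIES x6))) = True XOR True = False
((x4 XOR (x4 XOR x1)) IFF x5) XOR ((x1 IFF ((x6 XOR x5) XOR (x5 XOR x6))) XOR (x4 OR (x6 XOR (x1 IMPLIES x6)))) = False XOR False = False
x6 XOR x1 = True XOR False = True
(((x4 XOR (x4 XOR x1)) IFF x5) XOR ((x1 IFF ((x6 XOR x5) XOR (x5 XOR x6))) XOR (x4 OR (x6 XOR (x1 IMPLIES x6))))) XOR (x6 XOR x1) = False XOR True = True
(x6 IMPLIES x4) XOR ((((x4 XOR (x4 XOR x1)) IFF x5) XOR ((x1 IFF ((x6 XOR x5) XOR (x5 XOR x6))) XOR (x4 OR (x6 XOR (x1 IMPLIES x6))))) XOR (x6 XOR x1)) = True XOR True = False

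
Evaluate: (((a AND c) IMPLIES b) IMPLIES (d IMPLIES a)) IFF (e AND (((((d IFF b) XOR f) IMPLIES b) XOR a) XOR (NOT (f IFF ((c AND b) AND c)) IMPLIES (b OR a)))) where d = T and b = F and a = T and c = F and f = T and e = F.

F

a AND c = T AND F = F
(a AND c) IMPLIES b = F IMPLIES F = T
d IMPLIES a = T IMPLIES T = T
((a AND c) IMPLIES b) IMPLIES (d IMPLIES a) = T IMPLIES T = T
d IFF b = T IFF F = F
(d IFF b) XOR f = F XOR T = T
((d IFF b) XOR f) IMPLIES b = T IMPLIES F = F
(((d IFF b) XOR f) IMPLIES b) XOR a = F XOR T = T
c AND b = F AND F = F
(c AND b) AND c = F AND F = F
f IFF ((c AND b) AND c) = T IFF F = F
NOT (f IFF ((c AND b) AND c)) = NOT F = T
b OR a = F OR T = T
NOT (f IFF ((c AND b) AND c)) IMPLIES (b OR a) = T IMPLIES T = T
((((d IFF b) XOR f) IMPLIES b) XOR a) XOR (NOT (f IFF ((c AND b) AND c)) IMPLIES (b OR a)) = T XOR T = F
e AND (((((d IFF b) XOR f) IMPLIES b) XOR a) XOR (NOT (f IFF ((c AND b) AND c)) IMPLIES (b OR a))) = F AND F = F
(((a AND c) IMPLIES b) IMPLIES (d IMPLIES a)) IFF (e AND (((((d IFF b) XOR f) IMPLIES b) XOR a) XOR (NOT (f IFF ((c AND b) AND c)) IMPLIES (b OR a)))) = T IFF F = F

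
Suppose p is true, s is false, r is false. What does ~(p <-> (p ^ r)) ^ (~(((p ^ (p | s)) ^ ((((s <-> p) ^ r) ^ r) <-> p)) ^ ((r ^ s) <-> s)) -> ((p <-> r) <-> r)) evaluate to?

Substituting p=1, s=0, r=0:
p ^ r = 1 ^ 0 = 1
p <-> (p ^ r) = 1 <-> 1 = 1
~(p <-> (p ^ r)) = ~1 = 0
p | s = 1 | 0 = 1
p ^ (p | s) = 1 ^ 1 = 0
s <-> p = 0 <-> 1 = 0
(s <-> p) ^ r = 0 ^ 0 = 0
((s <-> p) ^ r) ^ r = 0 ^ 0 = 0
(((s <-> p) ^ r) ^ r) <-> p = 0 <-> 1 = 0
(p ^ (p | s)) ^ ((((s <-> p) ^ r) ^ r) <-> p) = 0 ^ 0 = 0
r ^ s = 0 ^ 0 = 0
(r ^ s) <-> s = 0 <-> 0 = 1
((p ^ (p | s)) ^ ((((s <-> p) ^ r) ^ r) <-> p)) ^ ((r ^ s) <-> s) = 0 ^ 1 = 1
~(((p ^ (p | s)) ^ ((((s <-> p) ^ r) ^ r) <-> p)) ^ ((r ^ s) <-> s)) = ~1 = 0
p <-> r = 1 <-> 0 = 0
(p <-> r) <-> r = 0 <-> 0 = 1
~(((p ^ (p | s)) ^ ((((s <-> p) ^ r) ^ r) <-> p)) ^ ((r ^ s) <-> s)) -> ((p <-> r) <-> r) = 0 -> 1 = 1
~(p <-> (p ^ r)) ^ (~(((p ^ (p | s)) ^ ((((s <-> p) ^ r) ^ r) <-> p)) ^ ((r ^ s) <-> s)) -> ((p <-> r) <-> r)) = 0 ^ 1 = 1

1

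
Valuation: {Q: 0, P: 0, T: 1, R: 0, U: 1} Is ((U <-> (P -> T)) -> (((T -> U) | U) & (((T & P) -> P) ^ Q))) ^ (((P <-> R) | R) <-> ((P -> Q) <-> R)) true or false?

1

Substituting Q=0, P=0, T=1, R=0, U=1:
P -> T = 0 -> 1 = 1
U <-> (P -> T) = 1 <-> 1 = 1
T -> U = 1 -> 1 = 1
(T -> U) | U = 1 | 1 = 1
T & P = 1 & 0 = 0
(T & P) -> P = 0 -> 0 = 1
((T & P) -> P) ^ Q = 1 ^ 0 = 1
((T -> U) | U) & (((T & P) -> P) ^ Q) = 1 & 1 = 1
(U <-> (P -> T)) -> (((T -> U) | U) & (((T & P) -> P) ^ Q)) = 1 -> 1 = 1
P <-> R = 0 <-> 0 = 1
(P <-> R) | R = 1 | 0 = 1
P -> Q = 0 -> 0 = 1
(P -> Q) <-> R = 1 <-> 0 = 0
((P <-> R) | R) <-> ((P -> Q) <-> R) = 1 <-> 0 = 0
((U <-> (P -> T)) -> (((T -> U) | U) & (((T & P) -> P) ^ Q))) ^ (((P <-> R) | R) <-> ((P -> Q) <-> R)) = 1 ^ 0 = 1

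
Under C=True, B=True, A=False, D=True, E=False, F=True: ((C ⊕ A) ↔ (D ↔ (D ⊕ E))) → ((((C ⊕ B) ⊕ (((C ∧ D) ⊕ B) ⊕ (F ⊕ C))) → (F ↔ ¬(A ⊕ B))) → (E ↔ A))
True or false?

C ⊕ A = True ⊕ False = True
D ⊕ E = True ⊕ False = True
D ↔ (D ⊕ E) = True ↔ True = True
(C ⊕ A) ↔ (D ↔ (D ⊕ E)) = True ↔ True = True
C ⊕ B = True ⊕ True = False
C ∧ D = True ∧ True = True
(C ∧ D) ⊕ B = True ⊕ True = False
F ⊕ C = True ⊕ True = False
((C ∧ D) ⊕ B) ⊕ (F ⊕ C) = False ⊕ False = False
(C ⊕ B) ⊕ (((C ∧ D) ⊕ B) ⊕ (F ⊕ C)) = False ⊕ False = False
A ⊕ B = False ⊕ True = True
¬(A ⊕ B) = ¬True = False
F ↔ ¬(A ⊕ B) = True ↔ False = False
((C ⊕ B) ⊕ (((C ∧ D) ⊕ B) ⊕ (F ⊕ C))) → (F ↔ ¬(A ⊕ B)) = False → False = True
E ↔ A = False ↔ False = True
(((C ⊕ B) ⊕ (((C ∧ D) ⊕ B) ⊕ (F ⊕ C))) → (F ↔ ¬(A ⊕ B))) → (E ↔ A) = True → True = True
((C ⊕ A) ↔ (D ↔ (D ⊕ E))) → ((((C ⊕ B) ⊕ (((C ∧ D) ⊕ B) ⊕ (F ⊕ C))) → (F ↔ ¬(A ⊕ B))) → (E ↔ A)) = True → True = True

True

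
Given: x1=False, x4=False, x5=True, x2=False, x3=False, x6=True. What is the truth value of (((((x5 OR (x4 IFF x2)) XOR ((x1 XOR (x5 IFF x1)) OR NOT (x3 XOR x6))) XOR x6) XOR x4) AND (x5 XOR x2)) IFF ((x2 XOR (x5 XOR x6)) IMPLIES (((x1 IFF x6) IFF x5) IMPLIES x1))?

False

Substituting x1=False, x4=False, x5=True, x2=False, x3=False, x6=True:
x4 IFF x2 = False IFF False = True
x5 OR (x4 IFF x2) = True OR True = True
x5 IFF x1 = True IFF False = False
x1 XOR (x5 IFF x1) = False XOR False = False
x3 XOR x6 = False XOR True = True
NOT (x3 XOR x6) = NOT True = False
(x1 XOR (x5 IFF x1)) OR NOT (x3 XOR x6) = False OR False = False
(x5 OR (x4 IFF x2)) XOR ((x1 XOR (x5 IFF x1)) OR NOT (x3 XOR x6)) = True XOR False = True
((x5 OR (x4 IFF x2)) XOR ((x1 XOR (x5 IFF x1)) OR NOT (x3 XOR x6))) XOR x6 = True XOR True = False
(((x5 OR (x4 IFF x2)) XOR ((x1 XOR (x5 IFF x1)) OR NOT (x3 XOR x6))) XOR x6) XOR x4 = False XOR False = False
x5 XOR x2 = True XOR False = True
((((x5 OR (x4 IFF x2)) XOR ((x1 XOR (x5 IFF x1)) OR NOT (x3 XOR x6))) XOR x6) XOR x4) AND (x5 XOR x2) = False AND True = False
x5 XOR x6 = True XOR True = False
x2 XOR (x5 XOR x6) = False XOR False = False
x1 IFF x6 = False IFF True = False
(x1 IFF x6) IFF x5 = False IFF True = False
((x1 IFF x6) IFF x5) IMPLIES x1 = False IMPLIES False = True
(x2 XOR (x5 XOR x6)) IMPLIES (((x1 IFF x6) IFF x5) IMPLIES x1) = False IMPLIES True = True
(((((x5 OR (x4 IFF x2)) XOR ((x1 XOR (x5 IFF x1)) OR NOT (x3 XOR x6))) XOR x6) XOR x4) AND (x5 XOR x2)) IFF ((x2 XOR (x5 XOR x6)) IMPLIES (((x1 IFF x6) IFF x5) IMPLIES x1)) = False IFF True = False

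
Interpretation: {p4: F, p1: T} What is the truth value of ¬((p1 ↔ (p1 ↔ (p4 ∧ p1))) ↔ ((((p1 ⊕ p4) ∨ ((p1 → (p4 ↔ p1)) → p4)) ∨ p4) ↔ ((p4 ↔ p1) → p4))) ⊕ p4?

p4 ∧ p1 = F ∧ T = F
p1 ↔ (p4 ∧ p1) = T ↔ F = F
p1 ↔ (p1 ↔ (p4 ∧ p1)) = T ↔ F = F
p1 ⊕ p4 = T ⊕ F = T
p4 ↔ p1 = F ↔ T = F
p1 → (p4 ↔ p1) = T → F = F
(p1 → (p4 ↔ p1)) → p4 = F → F = T
(p1 ⊕ p4) ∨ ((p1 → (p4 ↔ p1)) → p4) = T ∨ T = T
((p1 ⊕ p4) ∨ ((p1 → (p4 ↔ p1)) → p4)) ∨ p4 = T ∨ F = T
p4 ↔ p1 = F ↔ T = F
(p4 ↔ p1) → p4 = F → F = T
(((p1 ⊕ p4) ∨ ((p1 → (p4 ↔ p1)) → p4)) ∨ p4) ↔ ((p4 ↔ p1) → p4) = T ↔ T = T
(p1 ↔ (p1 ↔ (p4 ∧ p1))) ↔ ((((p1 ⊕ p4) ∨ ((p1 → (p4 ↔ p1)) → p4)) ∨ p4) ↔ ((p4 ↔ p1) → p4)) = F ↔ T = F
¬((p1 ↔ (p1 ↔ (p4 ∧ p1))) ↔ ((((p1 ⊕ p4) ∨ ((p1 → (p4 ↔ p1)) → p4)) ∨ p4) ↔ ((p4 ↔ p1) → p4))) = ¬F = T
¬((p1 ↔ (p1 ↔ (p4 ∧ p1))) ↔ ((((p1 ⊕ p4) ∨ ((p1 → (p4 ↔ p1)) → p4)) ∨ p4) ↔ ((p4 ↔ p1) → p4))) ⊕ p4 = T ⊕ F = T

T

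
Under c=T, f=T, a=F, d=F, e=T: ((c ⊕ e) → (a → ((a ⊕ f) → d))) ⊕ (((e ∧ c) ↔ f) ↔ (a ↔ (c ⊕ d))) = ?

c ⊕ e = T ⊕ T = F
a ⊕ f = F ⊕ T = T
(a ⊕ f) → d = T → F = F
a → ((a ⊕ f) → d) = F → F = T
(c ⊕ e) → (a → ((a ⊕ f) → d)) = F → T = T
e ∧ c = T ∧ T = T
(e ∧ c) ↔ f = T ↔ T = T
c ⊕ d = T ⊕ F = T
a ↔ (c ⊕ d) = F ↔ T = F
((e ∧ c) ↔ f) ↔ (a ↔ (c ⊕ d)) = T ↔ F = F
((c ⊕ e) → (a → ((a ⊕ f) → d))) ⊕ (((e ∧ c) ↔ f) ↔ (a ↔ (c ⊕ d))) = T ⊕ F = T

T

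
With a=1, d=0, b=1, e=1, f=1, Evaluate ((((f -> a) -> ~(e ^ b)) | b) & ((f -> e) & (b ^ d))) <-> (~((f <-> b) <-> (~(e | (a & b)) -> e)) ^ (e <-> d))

f -> a = 1 -> 1 = 1
e ^ b = 1 ^ 1 = 0
~(e ^ b) = ~0 = 1
(f -> a) -> ~(e ^ b) = 1 -> 1 = 1
((f -> a) -> ~(e ^ b)) | b = 1 | 1 = 1
f -> e = 1 -> 1 = 1
b ^ d = 1 ^ 0 = 1
(f -> e) & (b ^ d) = 1 & 1 = 1
(((f -> a) -> ~(e ^ b)) | b) & ((f -> e) & (b ^ d)) = 1 & 1 = 1
f <-> b = 1 <-> 1 = 1
a & b = 1 & 1 = 1
e | (a & b) = 1 | 1 = 1
~(e | (a & b)) = ~1 = 0
~(e | (a & b)) -> e = 0 -> 1 = 1
(f <-> b) <-> (~(e | (a & b)) -> e) = 1 <-> 1 = 1
~((f <-> b) <-> (~(e | (a & b)) -> e)) = ~1 = 0
e <-> d = 1 <-> 0 = 0
~((f <-> b) <-> (~(e | (a & b)) -> e)) ^ (e <-> d) = 0 ^ 0 = 0
((((f -> a) -> ~(e ^ b)) | b) & ((f -> e) & (b ^ d))) <-> (~((f <-> b) <-> (~(e | (a & b)) -> e)) ^ (e <-> d)) = 1 <-> 0 = 0

0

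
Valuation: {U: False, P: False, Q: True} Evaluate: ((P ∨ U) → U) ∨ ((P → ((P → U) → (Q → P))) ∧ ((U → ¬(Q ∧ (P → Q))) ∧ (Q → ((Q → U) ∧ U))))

True

Substituting U=False, P=False, Q=True:
P ∨ U = False ∨ False = False
(P ∨ U) → U = False → False = True
P → U = False → False = True
Q → P = True → False = False
(P → U) → (Q → P) = True → False = False
P → ((P → U) → (Q → P)) = False → False = True
P → Q = False → True = True
Q ∧ (P → Q) = True ∧ True = True
¬(Q ∧ (P → Q)) = ¬True = False
U → ¬(Q ∧ (P → Q)) = False → False = True
Q → U = True → False = False
(Q → U) ∧ U = False ∧ False = False
Q → ((Q → U) ∧ U) = True → False = False
(U → ¬(Q ∧ (P → Q))) ∧ (Q → ((Q → U) ∧ U)) = True ∧ False = False
(P → ((P → U) → (Q → P))) ∧ ((U → ¬(Q ∧ (P → Q))) ∧ (Q → ((Q → U) ∧ U))) = True ∧ False = False
((P ∨ U) → U) ∨ ((P → ((P → U) → (Q → P))) ∧ ((U → ¬(Q ∧ (P → Q))) ∧ (Q → ((Q → U) ∧ U)))) = True ∨ False = True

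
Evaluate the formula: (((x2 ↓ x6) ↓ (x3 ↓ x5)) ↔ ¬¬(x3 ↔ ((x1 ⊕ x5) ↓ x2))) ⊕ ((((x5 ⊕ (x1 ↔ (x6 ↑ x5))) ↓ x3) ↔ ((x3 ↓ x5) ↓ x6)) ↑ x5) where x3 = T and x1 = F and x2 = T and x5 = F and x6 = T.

T

x2 ↓ x6 = T ↓ T = F
x3 ↓ x5 = T ↓ F = F
(x2 ↓ x6) ↓ (x3 ↓ x5) = F ↓ F = T
x1 ⊕ x5 = F ⊕ F = F
(x1 ⊕ x5) ↓ x2 = F ↓ T = F
x3 ↔ ((x1 ⊕ x5) ↓ x2) = T ↔ F = F
¬(x3 ↔ ((x1 ⊕ x5) ↓ x2)) = ¬F = T
¬¬(x3 ↔ ((x1 ⊕ x5) ↓ x2)) = ¬T = F
((x2 ↓ x6) ↓ (x3 ↓ x5)) ↔ ¬¬(x3 ↔ ((x1 ⊕ x5) ↓ x2)) = T ↔ F = F
x6 ↑ x5 = T ↑ F = T
x1 ↔ (x6 ↑ x5) = F ↔ T = F
x5 ⊕ (x1 ↔ (x6 ↑ x5)) = F ⊕ F = F
(x5 ⊕ (x1 ↔ (x6 ↑ x5))) ↓ x3 = F ↓ T = F
x3 ↓ x5 = T ↓ F = F
(x3 ↓ x5) ↓ x6 = F ↓ T = F
((x5 ⊕ (x1 ↔ (x6 ↑ x5))) ↓ x3) ↔ ((x3 ↓ x5) ↓ x6) = F ↔ F = T
(((x5 ⊕ (x1 ↔ (x6 ↑ x5))) ↓ x3) ↔ ((x3 ↓ x5) ↓ x6)) ↑ x5 = T ↑ F = T
(((x2 ↓ x6) ↓ (x3 ↓ x5)) ↔ ¬¬(x3 ↔ ((x1 ⊕ x5) ↓ x2))) ⊕ ((((x5 ⊕ (x1 ↔ (x6 ↑ x5))) ↓ x3) ↔ ((x3 ↓ x5) ↓ x6)) ↑ x5) = F ⊕ T = T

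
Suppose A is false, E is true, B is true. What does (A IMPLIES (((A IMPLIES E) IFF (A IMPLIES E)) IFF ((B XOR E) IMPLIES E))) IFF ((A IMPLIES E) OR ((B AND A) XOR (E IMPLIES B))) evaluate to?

true

A IMPLIES E = false IMPLIES true = true
A IMPLIES E = false IMPLIES true = true
(A IMPLIES E) IFF (A IMPLIES E) = true IFF true = true
B XOR E = true XOR true = false
(B XOR E) IMPLIES E = false IMPLIES true = true
((A IMPLIES E) IFF (A IMPLIES E)) IFF ((B XOR E) IMPLIES E) = true IFF true = true
A IMPLIES (((A IMPLIES E) IFF (A IMPLIES E)) IFF ((B XOR E) IMPLIES E)) = false IMPLIES true = true
A IMPLIES E = false IMPLIES true = true
B AND A = true AND false = false
E IMPLIES B = true IMPLIES true = true
(B AND A) XOR (E IMPLIES B) = false XOR true = true
(A IMPLIES E) OR ((B AND A) XOR (E IMPLIES B)) = true OR true = true
(A IMPLIES (((A IMPLIES E) IFF (A IMPLIES E)) IFF ((B XOR E) IMPLIES E))) IFF ((A IMPLIES E) OR ((B AND A) XOR (E IMPLIES B))) = true IFF true = true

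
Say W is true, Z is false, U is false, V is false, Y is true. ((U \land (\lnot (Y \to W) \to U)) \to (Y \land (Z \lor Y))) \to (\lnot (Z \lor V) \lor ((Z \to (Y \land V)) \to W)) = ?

Substituting W=\text{True}, Z=\text{False}, U=\text{False}, V=\text{False}, Y=\text{True}:
Y \to W = \text{True} \to \text{True} = \text{True}
\lnot (Y \to W) = \lnot \text{True} = \text{False}
\lnot (Y \to W) \to U = \text{False} \to \text{False} = \text{True}
U \land (\lnot (Y \to W) \to U) = \text{False} \land \text{True} = \text{False}
Z \lor Y = \text{False} \lor \text{True} = \text{True}
Y \land (Z \lor Y) = \text{True} \land \text{True} = \text{True}
(U \land (\lnot (Y \to W) \to U)) \to (Y \land (Z \lor Y)) = \text{False} \to \text{True} = \text{True}
Z \lor V = \text{False} \lor \text{False} = \text{False}
\lnot (Z \lor V) = \lnot \text{False} = \text{True}
Y \land V = \text{True} \land \text{False} = \text{False}
Z \to (Y \land V) = \text{False} \to \text{False} = \text{True}
(Z \to (Y \land V)) \to W = \text{True} \to \text{True} = \text{True}
\lnot (Z \lor V) \lor ((Z \to (Y \land V)) \to W) = \text{True} \lor \text{True} = \text{True}
((U \land (\lnot (Y \to W) \to U)) \to (Y \land (Z \lor Y))) \to (\lnot (Z \lor V) \lor ((Z \to (Y \land V)) \to W)) = \text{True} \to \text{True} = \text{True}

\text{True}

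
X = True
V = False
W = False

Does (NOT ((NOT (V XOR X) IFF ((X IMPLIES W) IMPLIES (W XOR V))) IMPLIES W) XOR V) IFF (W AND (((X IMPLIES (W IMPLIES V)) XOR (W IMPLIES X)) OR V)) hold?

V XOR X = False XOR True = True
NOT (V XOR X) = NOT True = False
X IMPLIES W = True IMPLIES False = False
W XOR V = False XOR False = False
(X IMPLIES W) IMPLIES (W XOR V) = False IMPLIES False = True
NOT (V XOR X) IFF ((X IMPLIES W) IMPLIES (W XOR V)) = False IFF True = False
(NOT (V XOR X) IFF ((X IMPLIES W) IMPLIES (W XOR V))) IMPLIES W = False IMPLIES False = True
NOT ((NOT (V XOR X) IFF ((X IMPLIES W) IMPLIES (W XOR V))) IMPLIES W) = NOT True = False
NOT ((NOT (V XOR X) IFF ((X IMPLIES W) IMPLIES (W XOR V))) IMPLIES W) XOR V = False XOR False = False
W IMPLIES V = False IMPLIES False = True
X IMPLIES (W IMPLIES V) = True IMPLIES True = True
W IMPLIES X = False IMPLIES True = True
(X IMPLIES (W IMPLIES V)) XOR (W IMPLIES X) = True XOR True = False
((X IMPLIES (W IMPLIES V)) XOR (W IMPLIES X)) OR V = False OR False = False
W AND (((X IMPLIES (W IMPLIES V)) XOR (W IMPLIES X)) OR V) = False AND False = False
(NOT ((NOT (V XOR X) IFF ((X IMPLIES W) IMPLIES (W XOR V))) IMPLIES W) XOR V) IFF (W AND (((X IMPLIES (W IMPLIES V)) XOR (W IMPLIES X)) OR V)) = False IFF False = True

True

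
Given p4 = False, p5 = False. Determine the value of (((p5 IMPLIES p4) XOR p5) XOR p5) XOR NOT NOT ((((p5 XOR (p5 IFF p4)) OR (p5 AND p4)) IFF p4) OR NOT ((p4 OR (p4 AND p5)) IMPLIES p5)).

p5 IMPLIES p4 = False IMPLIES False = True
(p5 IMPLIES p4) XOR p5 = True XOR False = True
((p5 IMPLIES p4) XOR p5) XOR p5 = True XOR False = True
p5 IFF p4 = False IFF False = True
p5 XOR (p5 IFF p4) = False XOR True = True
p5 AND p4 = False AND False = False
(p5 XOR (p5 IFF p4)) OR (p5 AND p4) = True OR False = True
((p5 XOR (p5 IFF p4)) OR (p5 AND p4)) IFF p4 = True IFF False = False
p4 AND p5 = False AND False = False
p4 OR (p4 AND p5) = False OR False = False
(p4 OR (p4 AND p5)) IMPLIES p5 = False IMPLIES False = True
NOT ((p4 OR (p4 AND p5)) IMPLIES p5) = NOT True = False
(((p5 XOR (p5 IFF p4)) OR (p5 AND p4)) IFF p4) OR NOT ((p4 OR (p4 AND p5)) IMPLIES p5) = False OR False = False
NOT ((((p5 XOR (p5 IFF p4)) OR (p5 AND p4)) IFF p4) OR NOT ((p4 OR (p4 AND p5)) IMPLIES p5)) = NOT False = True
NOT NOT ((((p5 XOR (p5 IFF p4)) OR (p5 AND p4)) IFF p4) OR NOT ((p4 OR (p4 AND p5)) IMPLIES p5)) = NOT True = False
(((p5 IMPLIES p4) XOR p5) XOR p5) XOR NOT NOT ((((p5 XOR (p5 IFF p4)) OR (p5 AND p4)) IFF p4) OR NOT ((p4 OR (p4 AND p5)) IMPLIES p5)) = True XOR False = True

True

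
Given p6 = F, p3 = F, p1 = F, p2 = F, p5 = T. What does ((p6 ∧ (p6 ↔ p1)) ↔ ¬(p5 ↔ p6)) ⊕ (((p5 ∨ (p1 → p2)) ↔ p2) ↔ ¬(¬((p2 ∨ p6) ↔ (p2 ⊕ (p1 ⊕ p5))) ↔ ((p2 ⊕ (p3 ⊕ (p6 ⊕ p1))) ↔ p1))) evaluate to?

T

Substituting p6=F, p3=F, p1=F, p2=F, p5=T:
p6 ↔ p1 = F ↔ F = T
p6 ∧ (p6 ↔ p1) = F ∧ T = F
p5 ↔ p6 = T ↔ F = F
¬(p5 ↔ p6) = ¬F = T
(p6 ∧ (p6 ↔ p1)) ↔ ¬(p5 ↔ p6) = F ↔ T = F
p1 → p2 = F → F = T
p5 ∨ (p1 → p2) = T ∨ T = T
(p5 ∨ (p1 → p2)) ↔ p2 = T ↔ F = F
p2 ∨ p6 = F ∨ F = F
p1 ⊕ p5 = F ⊕ T = T
p2 ⊕ (p1 ⊕ p5) = F ⊕ T = T
(p2 ∨ p6) ↔ (p2 ⊕ (p1 ⊕ p5)) = F ↔ T = F
¬((p2 ∨ p6) ↔ (p2 ⊕ (p1 ⊕ p5))) = ¬F = T
p6 ⊕ p1 = F ⊕ F = F
p3 ⊕ (p6 ⊕ p1) = F ⊕ F = F
p2 ⊕ (p3 ⊕ (p6 ⊕ p1)) = F ⊕ F = F
(p2 ⊕ (p3 ⊕ (p6 ⊕ p1))) ↔ p1 = F ↔ F = T
¬((p2 ∨ p6) ↔ (p2 ⊕ (p1 ⊕ p5))) ↔ ((p2 ⊕ (p3 ⊕ (p6 ⊕ p1))) ↔ p1) = T ↔ T = T
¬(¬((p2 ∨ p6) ↔ (p2 ⊕ (p1 ⊕ p5))) ↔ ((p2 ⊕ (p3 ⊕ (p6 ⊕ p1))) ↔ p1)) = ¬T = F
((p5 ∨ (p1 → p2)) ↔ p2) ↔ ¬(¬((p2 ∨ p6) ↔ (p2 ⊕ (p1 ⊕ p5))) ↔ ((p2 ⊕ (p3 ⊕ (p6 ⊕ p1))) ↔ p1)) = F ↔ F = T
((p6 ∧ (p6 ↔ p1)) ↔ ¬(p5 ↔ p6)) ⊕ (((p5 ∨ (p1 → p2)) ↔ p2) ↔ ¬(¬((p2 ∨ p6) ↔ (p2 ⊕ (p1 ⊕ p5))) ↔ ((p2 ⊕ (p3 ⊕ (p6 ⊕ p1))) ↔ p1))) = F ⊕ T = T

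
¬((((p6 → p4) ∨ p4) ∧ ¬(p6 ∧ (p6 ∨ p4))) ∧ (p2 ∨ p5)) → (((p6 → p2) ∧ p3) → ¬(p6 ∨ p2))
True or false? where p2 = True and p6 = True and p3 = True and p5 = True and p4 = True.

Substituting p2=True, p6=True, p3=True, p5=True, p4=True:
p6 → p4 = True → True = True
(p6 → p4) ∨ p4 = True ∨ True = True
p6 ∨ p4 = True ∨ True = True
p6 ∧ (p6 ∨ p4) = True ∧ True = True
¬(p6 ∧ (p6 ∨ p4)) = ¬True = False
((p6 → p4) ∨ p4) ∧ ¬(p6 ∧ (p6 ∨ p4)) = True ∧ False = False
p2 ∨ p5 = True ∨ True = True
(((p6 → p4) ∨ p4) ∧ ¬(p6 ∧ (p6 ∨ p4))) ∧ (p2 ∨ p5) = False ∧ True = False
¬((((p6 → p4) ∨ p4) ∧ ¬(p6 ∧ (p6 ∨ p4))) ∧ (p2 ∨ p5)) = ¬False = True
p6 → p2 = True → True = True
(p6 → p2) ∧ p3 = True ∧ True = True
p6 ∨ p2 = True ∨ True = True
¬(p6 ∨ p2) = ¬True = False
((p6 → p2) ∧ p3) → ¬(p6 ∨ p2) = True → False = False
¬((((p6 → p4) ∨ p4) ∧ ¬(p6 ∧ (p6 ∨ p4))) ∧ (p2 ∨ p5)) → (((p6 → p2) ∧ p3) → ¬(p6 ∨ p2)) = True → False = False

False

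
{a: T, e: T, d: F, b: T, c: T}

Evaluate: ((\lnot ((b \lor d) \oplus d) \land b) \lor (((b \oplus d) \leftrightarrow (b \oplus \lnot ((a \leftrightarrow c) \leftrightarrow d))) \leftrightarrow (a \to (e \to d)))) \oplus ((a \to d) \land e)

b \lor d = T \lor F = T
(b \lor d) \oplus d = T \oplus F = T
\lnot ((b \lor d) \oplus d) = \lnot T = F
\lnot ((b \lor d) \oplus d) \land b = F \land T = F
b \oplus d = T \oplus F = T
a \leftrightarrow c = T \leftrightarrow T = T
(a \leftrightarrow c) \leftrightarrow d = T \leftrightarrow F = F
\lnot ((a \leftrightarrow c) \leftrightarrow d) = \lnot F = T
b \oplus \lnot ((a \leftrightarrow c) \leftrightarrow d) = T \oplus T = F
(b \oplus d) \leftrightarrow (b \oplus \lnot ((a \leftrightarrow c) \leftrightarrow d)) = T \leftrightarrow F = F
e \to d = T \to F = F
a \to (e \to d) = T \to F = F
((b \oplus d) \leftrightarrow (b \oplus \lnot ((a \leftrightarrow c) \leftrightarrow d))) \leftrightarrow (a \to (e \to d)) = F \leftrightarrow F = T
(\lnot ((b \lor d) \oplus d) \land b) \lor (((b \oplus d) \leftrightarrow (b \oplus \lnot ((a \leftrightarrow c) \leftrightarrow d))) \leftrightarrow (a \to (e \to d))) = F \lor T = T
a \to d = T \to F = F
(a \to d) \land e = F \land T = F
((\lnot ((b \lor d) \oplus d) \land b) \lor (((b \oplus d) \leftrightarrow (b \oplus \lnot ((a \leftrightarrow c) \leftrightarrow d))) \leftrightarrow (a \to (e \to d)))) \oplus ((a \to d) \land e) = T \oplus F = T

T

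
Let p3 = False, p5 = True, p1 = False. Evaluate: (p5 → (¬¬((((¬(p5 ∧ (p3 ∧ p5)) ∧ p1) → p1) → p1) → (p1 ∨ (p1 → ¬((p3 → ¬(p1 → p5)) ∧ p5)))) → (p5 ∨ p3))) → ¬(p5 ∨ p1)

False

p3 ∧ p5 = False ∧ True = False
p5 ∧ (p3 ∧ p5) = True ∧ False = False
¬(p5 ∧ (p3 ∧ p5)) = ¬False = True
¬(p5 ∧ (p3 ∧ p5)) ∧ p1 = True ∧ False = False
(¬(p5 ∧ (p3 ∧ p5)) ∧ p1) → p1 = False → False = True
((¬(p5 ∧ (p3 ∧ p5)) ∧ p1) → p1) → p1 = True → False = False
p1 → p5 = False → True = True
¬(p1 → p5) = ¬True = False
p3 → ¬(p1 → p5) = False → False = True
(p3 → ¬(p1 → p5)) ∧ p5 = True ∧ True = True
¬((p3 → ¬(p1 → p5)) ∧ p5) = ¬True = False
p1 → ¬((p3 → ¬(p1 → p5)) ∧ p5) = False → False = True
p1 ∨ (p1 → ¬((p3 → ¬(p1 → p5)) ∧ p5)) = False ∨ True = True
(((¬(p5 ∧ (p3 ∧ p5)) ∧ p1) → p1) → p1) → (p1 ∨ (p1 → ¬((p3 → ¬(p1 → p5)) ∧ p5))) = False → True = True
¬((((¬(p5 ∧ (p3 ∧ p5)) ∧ p1) → p1) → p1) → (p1 ∨ (p1 → ¬((p3 → ¬(p1 → p5)) ∧ p5)))) = ¬True = False
¬¬((((¬(p5 ∧ (p3 ∧ p5)) ∧ p1) → p1) → p1) → (p1 ∨ (p1 → ¬((p3 → ¬(p1 → p5)) ∧ p5)))) = ¬False = True
p5 ∨ p3 = True ∨ False = True
¬¬((((¬(p5 ∧ (p3 ∧ p5)) ∧ p1) → p1) → p1) → (p1 ∨ (p1 → ¬((p3 → ¬(p1 → p5)) ∧ p5)))) → (p5 ∨ p3) = True → True = True
p5 → (¬¬((((¬(p5 ∧ (p3 ∧ p5)) ∧ p1) → p1) → p1) → (p1 ∨ (p1 → ¬((p3 → ¬(p1 → p5)) ∧ p5)))) → (p5 ∨ p3)) = True → True = True
p5 ∨ p1 = True ∨ False = True
¬(p5 ∨ p1) = ¬True = False
(p5 → (¬¬((((¬(p5 ∧ (p3 ∧ p5)) ∧ p1) → p1) → p1) → (p1 ∨ (p1 → ¬((p3 → ¬(p1 → p5)) ∧ p5)))) → (p5 ∨ p3))) → ¬(p5 ∨ p1) = True → False = False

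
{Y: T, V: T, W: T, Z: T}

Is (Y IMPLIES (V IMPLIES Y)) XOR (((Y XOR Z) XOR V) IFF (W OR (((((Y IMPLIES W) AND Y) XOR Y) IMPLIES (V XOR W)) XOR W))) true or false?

V IMPLIES Y = T IMPLIES T = T
Y IMPLIES (V IMPLIES Y) = T IMPLIES T = T
Y XOR Z = T XOR T = F
(Y XOR Z) XOR V = F XOR T = T
Y IMPLIES W = T IMPLIES T = T
(Y IMPLIES W) AND Y = T AND T = T
((Y IMPLIES W) AND Y) XOR Y = T XOR T = F
V XOR W = T XOR T = F
(((Y IMPLIES W) AND Y) XOR Y) IMPLIES (V XOR W) = F IMPLIES F = T
((((Y IMPLIES W) AND Y) XOR Y) IMPLIES (V XOR W)) XOR W = T XOR T = F
W OR (((((Y IMPLIES W) AND Y) XOR Y) IMPLIES (V XOR W)) XOR W) = T OR F = T
((Y XOR Z) XOR V) IFF (W OR (((((Y IMPLIES W) AND Y) XOR Y) IMPLIES (V XOR W)) XOR W)) = T IFF T = T
(Y IMPLIES (V IMPLIES Y)) XOR (((Y XOR Z) XOR V) IFF (W OR (((((Y IMPLIES W) AND Y) XOR Y) IMPLIES (V XOR W)) XOR W))) = T XOR T = F

F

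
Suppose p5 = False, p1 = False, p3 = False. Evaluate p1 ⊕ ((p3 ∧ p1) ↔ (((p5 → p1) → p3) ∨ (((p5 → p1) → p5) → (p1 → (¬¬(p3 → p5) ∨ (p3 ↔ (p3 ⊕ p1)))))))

Substituting p5=False, p1=False, p3=False:
p3 ∧ p1 = False ∧ False = False
p5 → p1 = False → False = True
(p5 → p1) → p3 = True → False = False
p5 → p1 = False → False = True
(p5 → p1) → p5 = True → False = False
p3 → p5 = False → False = True
¬(p3 → p5) = ¬True = False
¬¬(p3 → p5) = ¬False = True
p3 ⊕ p1 = False ⊕ False = False
p3 ↔ (p3 ⊕ p1) = False ↔ False = True
¬¬(p3 → p5) ∨ (p3 ↔ (p3 ⊕ p1)) = True ∨ True = True
p1 → (¬¬(p3 → p5) ∨ (p3 ↔ (p3 ⊕ p1))) = False → True = True
((p5 → p1) → p5) → (p1 → (¬¬(p3 → p5) ∨ (p3 ↔ (p3 ⊕ p1)))) = False → True = True
((p5 → p1) → p3) ∨ (((p5 → p1) → p5) → (p1 → (¬¬(p3 → p5) ∨ (p3 ↔ (p3 ⊕ p1))))) = False ∨ True = True
(p3 ∧ p1) ↔ (((p5 → p1) → p3) ∨ (((p5 → p1) → p5) → (p1 → (¬¬(p3 → p5) ∨ (p3 ↔ (p3 ⊕ p1)))))) = False ↔ True = False
p1 ⊕ ((p3 ∧ p1) ↔ (((p5 → p1) → p3) ∨ (((p5 → p1) → p5) → (p1 → (¬¬(p3 → p5) ∨ (p3 ↔ (p3 ⊕ p1))))))) = False ⊕ False = False

False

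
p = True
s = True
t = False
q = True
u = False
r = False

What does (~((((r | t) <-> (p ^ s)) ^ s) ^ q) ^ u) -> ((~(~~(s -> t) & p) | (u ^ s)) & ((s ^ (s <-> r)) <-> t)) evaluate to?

True

r | t = False | False = False
p ^ s = True ^ True = False
(r | t) <-> (p ^ s) = False <-> False = True
((r | t) <-> (p ^ s)) ^ s = True ^ True = False
(((r | t) <-> (p ^ s)) ^ s) ^ q = False ^ True = True
~((((r | t) <-> (p ^ s)) ^ s) ^ q) = ~True = False
~((((r | t) <-> (p ^ s)) ^ s) ^ q) ^ u = False ^ False = False
s -> t = True -> False = False
~(s -> t) = ~False = True
~~(s -> t) = ~True = False
~~(s -> t) & p = False & True = False
~(~~(s -> t) & p) = ~False = True
u ^ s = False ^ True = True
~(~~(s -> t) & p) | (u ^ s) = True | True = True
s <-> r = True <-> False = False
s ^ (s <-> r) = True ^ False = True
(s ^ (s <-> r)) <-> t = True <-> False = False
(~(~~(s -> t) & p) | (u ^ s)) & ((s ^ (s <-> r)) <-> t) = True & False = False
(~((((r | t) <-> (p ^ s)) ^ s) ^ q) ^ u) -> ((~(~~(s -> t) & p) | (u ^ s)) & ((s ^ (s <-> r)) <-> t)) = False -> False = True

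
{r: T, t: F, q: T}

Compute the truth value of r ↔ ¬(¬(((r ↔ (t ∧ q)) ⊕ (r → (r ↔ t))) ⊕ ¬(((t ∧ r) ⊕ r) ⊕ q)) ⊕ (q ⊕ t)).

F

Substituting r=T, t=F, q=T:
t ∧ q = F ∧ T = F
r ↔ (t ∧ q) = T ↔ F = F
r ↔ t = T ↔ F = F
r → (r ↔ t) = T → F = F
(r ↔ (t ∧ q)) ⊕ (r → (r ↔ t)) = F ⊕ F = F
t ∧ r = F ∧ T = F
(t ∧ r) ⊕ r = F ⊕ T = T
((t ∧ r) ⊕ r) ⊕ q = T ⊕ T = F
¬(((t ∧ r) ⊕ r) ⊕ q) = ¬F = T
((r ↔ (t ∧ q)) ⊕ (r → (r ↔ t))) ⊕ ¬(((t ∧ r) ⊕ r) ⊕ q) = F ⊕ T = T
¬(((r ↔ (t ∧ q)) ⊕ (r → (r ↔ t))) ⊕ ¬(((t ∧ r) ⊕ r) ⊕ q)) = ¬T = F
q ⊕ t = T ⊕ F = T
¬(((r ↔ (t ∧ q)) ⊕ (r → (r ↔ t))) ⊕ ¬(((t ∧ r) ⊕ r) ⊕ q)) ⊕ (q ⊕ t) = F ⊕ T = T
¬(¬(((r ↔ (t ∧ q)) ⊕ (r → (r ↔ t))) ⊕ ¬(((t ∧ r) ⊕ r) ⊕ q)) ⊕ (q ⊕ t)) = ¬T = F
r ↔ ¬(¬(((r ↔ (t ∧ q)) ⊕ (r → (r ↔ t))) ⊕ ¬(((t ∧ r) ⊕ r) ⊕ q)) ⊕ (q ⊕ t)) = T ↔ F = F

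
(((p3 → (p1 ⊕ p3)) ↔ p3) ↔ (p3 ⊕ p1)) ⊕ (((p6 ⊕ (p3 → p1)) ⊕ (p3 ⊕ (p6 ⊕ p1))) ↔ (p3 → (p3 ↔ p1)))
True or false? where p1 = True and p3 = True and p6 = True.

False

Substituting p1=True, p3=True, p6=True:
p1 ⊕ p3 = True ⊕ True = False
p3 → (p1 ⊕ p3) = True → False = False
(p3 → (p1 ⊕ p3)) ↔ p3 = False ↔ True = False
p3 ⊕ p1 = True ⊕ True = False
((p3 → (p1 ⊕ p3)) ↔ p3) ↔ (p3 ⊕ p1) = False ↔ False = True
p3 → p1 = True → True = True
p6 ⊕ (p3 → p1) = True ⊕ True = False
p6 ⊕ p1 = True ⊕ True = False
p3 ⊕ (p6 ⊕ p1) = True ⊕ False = True
(p6 ⊕ (p3 → p1)) ⊕ (p3 ⊕ (p6 ⊕ p1)) = False ⊕ True = True
p3 ↔ p1 = True ↔ True = True
p3 → (p3 ↔ p1) = True → True = True
((p6 ⊕ (p3 → p1)) ⊕ (p3 ⊕ (p6 ⊕ p1))) ↔ (p3 → (p3 ↔ p1)) = True ↔ True = True
(((p3 → (p1 ⊕ p3)) ↔ p3) ↔ (p3 ⊕ p1)) ⊕ (((p6 ⊕ (p3 → p1)) ⊕ (p3 ⊕ (p6 ⊕ p1))) ↔ (p3 → (p3 ↔ p1))) = True ⊕ True = False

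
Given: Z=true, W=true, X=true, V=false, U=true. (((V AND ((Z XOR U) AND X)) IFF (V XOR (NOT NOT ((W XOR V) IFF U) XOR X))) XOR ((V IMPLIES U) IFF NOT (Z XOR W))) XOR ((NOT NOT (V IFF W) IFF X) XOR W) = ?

true

Substituting Z=true, W=true, X=true, V=false, U=true:
Z XOR U = true XOR true = false
(Z XOR U) AND X = false AND true = false
V AND ((Z XOR U) AND X) = false AND false = false
W XOR V = true XOR false = true
(W XOR V) IFF U = true IFF true = true
NOT ((W XOR V) IFF U) = NOT true = false
NOT NOT ((W XOR V) IFF U) = NOT false = true
NOT NOT ((W XOR V) IFF U) XOR X = true XOR true = false
V XOR (NOT NOT ((W XOR V) IFF U) XOR X) = false XOR false = false
(V AND ((Z XOR U) AND X)) IFF (V XOR (NOT NOT ((W XOR V) IFF U) XOR X)) = false IFF false = true
V IMPLIES U = false IMPLIES true = true
Z XOR W = true XOR true = false
NOT (Z XOR W) = NOT false = true
(V IMPLIES U) IFF NOT (Z XOR W) = true IFF true = true
((V AND ((Z XOR U) AND X)) IFF (V XOR (NOT NOT ((W XOR V) IFF U) XOR X))) XOR ((V IMPLIES U) IFF NOT (Z XOR W)) = true XOR true = false
V IFF W = false IFF true = false
NOT (V IFF W) = NOT false = true
NOT NOT (V IFF W) = NOT true = false
NOT NOT (V IFF W) IFF X = false IFF true = false
(NOT NOT (V IFF W) IFF X) XOR W = false XOR true = true
(((V AND ((Z XOR U) AND X)) IFF (V XOR (NOT NOT ((W XOR V) IFF U) XOR X))) XOR ((V IMPLIES U) IFF NOT (Z XOR W))) XOR ((NOT NOT (V IFF W) IFF X) XOR W) = false XOR true = true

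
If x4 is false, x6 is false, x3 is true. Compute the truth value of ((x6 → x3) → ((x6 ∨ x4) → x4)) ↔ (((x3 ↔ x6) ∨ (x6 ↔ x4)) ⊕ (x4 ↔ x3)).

x6 → x3 = F → T = T
x6 ∨ x4 = F ∨ F = F
(x6 ∨ x4) → x4 = F → F = T
(x6 → x3) → ((x6 ∨ x4) → x4) = T → T = T
x3 ↔ x6 = T ↔ F = F
x6 ↔ x4 = F ↔ F = T
(x3 ↔ x6) ∨ (x6 ↔ x4) = F ∨ T = T
x4 ↔ x3 = F ↔ T = F
((x3 ↔ x6) ∨ (x6 ↔ x4)) ⊕ (x4 ↔ x3) = T ⊕ F = T
((x6 → x3) → ((x6 ∨ x4) → x4)) ↔ (((x3 ↔ x6) ∨ (x6 ↔ x4)) ⊕ (x4 ↔ x3)) = T ↔ T = T

T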